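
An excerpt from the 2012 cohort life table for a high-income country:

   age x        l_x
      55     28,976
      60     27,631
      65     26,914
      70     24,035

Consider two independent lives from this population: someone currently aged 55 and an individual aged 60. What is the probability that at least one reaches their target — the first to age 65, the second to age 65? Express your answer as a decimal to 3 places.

p₁ = l_65/l_55 = 26,914/28,976 = 0.928838; p₂ = l_65/l_60 = 26,914/27,631 = 0.974051.
P(at least one) = 1 − (1−p₁)(1−p₂) = 1 − 0.071162 × 0.025949 = 0.998153.

0.998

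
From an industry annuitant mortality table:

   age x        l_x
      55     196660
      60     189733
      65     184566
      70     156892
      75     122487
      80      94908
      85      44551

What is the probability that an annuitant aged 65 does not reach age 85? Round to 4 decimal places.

P(die before 85 | alive at 65) = 1 − l_85/l_65 = 1 − 44551/184566 = (140015)/184566 = 0.758618.

0.7586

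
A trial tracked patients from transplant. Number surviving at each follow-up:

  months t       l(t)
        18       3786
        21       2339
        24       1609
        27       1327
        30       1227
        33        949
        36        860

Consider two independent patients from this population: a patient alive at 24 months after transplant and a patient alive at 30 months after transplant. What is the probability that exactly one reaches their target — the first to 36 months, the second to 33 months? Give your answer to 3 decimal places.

p₁ = l(36)/l(24) = 860/1609 = 0.534493; p₂ = l(33)/l(30) = 949/1227 = 0.773431.
P(exactly one) = p₁(1−p₂) + (1−p₁)p₂ = 0.121100 + 0.360038 = 0.481137.

0.481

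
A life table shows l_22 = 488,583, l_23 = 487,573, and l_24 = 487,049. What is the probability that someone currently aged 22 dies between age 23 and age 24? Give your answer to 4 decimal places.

0.0011

We want 1|1q22 = (l_23 − l_24)/l_22.
This is the probability of reaching 23 but not 24, conditional on being alive at 22: (l_23 − l_24) / l_22.
= (487,573 − 487,049) / 488,583 = 524 / 488,583 = 0.001072.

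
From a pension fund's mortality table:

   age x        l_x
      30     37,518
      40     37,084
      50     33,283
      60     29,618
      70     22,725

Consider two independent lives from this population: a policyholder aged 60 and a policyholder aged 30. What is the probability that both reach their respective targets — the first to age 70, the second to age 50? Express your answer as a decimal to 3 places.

0.681

p₁ = l_70/l_60 = 22,725/29,618 = 0.767270; p₂ = l_50/l_30 = 33,283/37,518 = 0.887121.
P(both) = p₁ × p₂ = 0.767270 × 0.887121 = 0.680661.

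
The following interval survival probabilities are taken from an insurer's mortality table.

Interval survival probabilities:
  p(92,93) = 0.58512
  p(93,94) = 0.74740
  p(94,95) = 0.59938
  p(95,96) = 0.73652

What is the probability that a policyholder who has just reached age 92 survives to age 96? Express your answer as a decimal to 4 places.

Survival from 92 to 96 is the product of surviving each interval: 0.58512 × 0.74740 × 0.59938 × 0.73652.
= 0.193057.

0.1931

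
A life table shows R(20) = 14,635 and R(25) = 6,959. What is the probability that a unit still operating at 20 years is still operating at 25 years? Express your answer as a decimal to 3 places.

The conditional survival probability is R(25)/R(20) = 6,959/14,635 = 0.475504.

0.476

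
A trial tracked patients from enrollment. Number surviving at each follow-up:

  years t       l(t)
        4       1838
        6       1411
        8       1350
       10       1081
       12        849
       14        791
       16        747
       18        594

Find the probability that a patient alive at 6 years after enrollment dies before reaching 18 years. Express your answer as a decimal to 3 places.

P(die before 18 | alive at 6) = 1 − l(18)/l(6) = 1 − 594/1411 = (817)/1411 = 0.579022.

0.579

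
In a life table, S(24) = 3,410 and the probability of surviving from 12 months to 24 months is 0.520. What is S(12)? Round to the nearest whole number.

S(12) = S(24) / p = 3,410 / 0.520 = 6558.

6558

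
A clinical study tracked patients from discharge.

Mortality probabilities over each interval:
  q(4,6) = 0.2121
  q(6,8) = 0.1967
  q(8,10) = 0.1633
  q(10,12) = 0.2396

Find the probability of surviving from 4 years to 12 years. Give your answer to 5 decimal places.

Chaining the interval survival probabilities: (1 − 0.2121) × (1 − 0.1967) × (1 − 0.1633) × (1 − 0.2396).
= 0.7879 × 0.8033 × 0.8367 × 0.7604 = 0.402681.

0.40268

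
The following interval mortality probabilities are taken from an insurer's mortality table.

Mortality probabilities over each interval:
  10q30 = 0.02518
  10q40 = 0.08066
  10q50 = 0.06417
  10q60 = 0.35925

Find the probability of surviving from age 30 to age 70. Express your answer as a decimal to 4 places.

0.5374

The overall survival probability is (1 − 0.02518) × (1 − 0.08066) × (1 − 0.06417) × (1 − 0.35925).
= 0.97482 × 0.91934 × 0.93583 × 0.64075 = 0.537386.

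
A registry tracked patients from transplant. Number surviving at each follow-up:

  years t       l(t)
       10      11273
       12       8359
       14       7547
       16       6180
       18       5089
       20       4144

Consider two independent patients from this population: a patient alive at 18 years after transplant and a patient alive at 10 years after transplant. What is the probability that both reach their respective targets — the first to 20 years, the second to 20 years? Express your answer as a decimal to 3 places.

p₁ = l(20)/l(18) = 4144/5089 = 0.814305; p₂ = l(20)/l(10) = 4144/11273 = 0.367604.
P(both) = p₁ × p₂ = 0.814305 × 0.367604 = 0.299342.

0.299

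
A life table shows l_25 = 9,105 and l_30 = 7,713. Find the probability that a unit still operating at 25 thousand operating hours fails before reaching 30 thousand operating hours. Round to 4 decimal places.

0.1529

P(fail before 30 | operational at 25) = 1 − l_30/l_25 = 1 − 7,713/9,105 = (1,392)/9,105 = 0.152883.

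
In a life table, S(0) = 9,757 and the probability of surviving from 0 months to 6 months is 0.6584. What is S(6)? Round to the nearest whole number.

6424

S(6) = S(0) × p = 9,757 × 0.6584 = 6424.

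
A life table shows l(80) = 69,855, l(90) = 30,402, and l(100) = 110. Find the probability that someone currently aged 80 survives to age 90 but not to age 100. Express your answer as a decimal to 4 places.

0.4336

This is the probability of reaching 90 but not 100, conditional on being alive at 80: (l(90) − l(100)) / l(80).
= (30,402 − 110) / 69,855 = 30,292 / 69,855 = 0.433641.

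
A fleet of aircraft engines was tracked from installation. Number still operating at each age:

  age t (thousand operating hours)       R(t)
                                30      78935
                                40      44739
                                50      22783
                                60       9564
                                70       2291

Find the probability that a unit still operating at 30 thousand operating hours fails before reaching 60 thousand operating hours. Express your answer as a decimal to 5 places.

0.87884

P(fail before 60 | operational at 30) = 1 − R(60)/R(30) = 1 − 9564/78935 = (69371)/78935 = 0.878837.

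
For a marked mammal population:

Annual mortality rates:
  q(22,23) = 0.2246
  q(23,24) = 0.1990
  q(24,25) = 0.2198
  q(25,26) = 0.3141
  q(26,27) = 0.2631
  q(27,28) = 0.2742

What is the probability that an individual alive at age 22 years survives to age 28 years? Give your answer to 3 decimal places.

The overall survival probability is (1 − 0.2246) × (1 − 0.1990) × (1 − 0.2198) × (1 − 0.3141) × (1 − 0.2631) × (1 − 0.2742).
= 0.7754 × 0.8010 × 0.7802 × 0.6859 × 0.7369 × 0.7258 = 0.177767.

0.178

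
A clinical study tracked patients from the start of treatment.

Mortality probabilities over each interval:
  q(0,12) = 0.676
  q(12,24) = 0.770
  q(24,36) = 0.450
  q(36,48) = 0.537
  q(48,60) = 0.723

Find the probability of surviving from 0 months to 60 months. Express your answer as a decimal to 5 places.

0.00526

The overall survival probability is (1 − 0.676) × (1 − 0.770) × (1 − 0.450) × (1 − 0.537) × (1 − 0.723).
= 0.324 × 0.230 × 0.550 × 0.463 × 0.277 = 0.005256.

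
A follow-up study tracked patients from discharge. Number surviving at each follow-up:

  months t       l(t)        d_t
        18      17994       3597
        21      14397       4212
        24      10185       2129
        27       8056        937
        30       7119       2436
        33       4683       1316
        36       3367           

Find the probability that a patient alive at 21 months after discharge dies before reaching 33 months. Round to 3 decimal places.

0.675

P(die before 33 | alive at 21) = 1 − l(33)/l(21) = 1 − 4683/14397 = (9714)/14397 = 0.674724.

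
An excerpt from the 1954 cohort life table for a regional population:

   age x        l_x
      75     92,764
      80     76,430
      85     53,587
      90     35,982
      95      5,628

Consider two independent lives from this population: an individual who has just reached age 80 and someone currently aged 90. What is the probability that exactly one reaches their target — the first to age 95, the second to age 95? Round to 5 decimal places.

0.20701

p₁ = l_95/l_80 = 5,628/76,430 = 0.073636; p₂ = l_95/l_90 = 5,628/35,982 = 0.156412.
P(exactly one) = p₁(1−p₂) + (1−p₁)p₂ = 0.062118 + 0.144894 = 0.207013.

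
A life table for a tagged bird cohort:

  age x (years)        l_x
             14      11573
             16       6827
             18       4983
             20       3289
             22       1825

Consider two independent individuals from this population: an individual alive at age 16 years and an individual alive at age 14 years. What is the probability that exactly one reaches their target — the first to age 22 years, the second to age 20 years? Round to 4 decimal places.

p₁ = l_22/l_16 = 1825/6827 = 0.267321; p₂ = l_20/l_14 = 3289/11573 = 0.284196.
P(exactly one) = p₁(1−p₂) + (1−p₁)p₂ = 0.191349 + 0.208224 = 0.399574.

0.3996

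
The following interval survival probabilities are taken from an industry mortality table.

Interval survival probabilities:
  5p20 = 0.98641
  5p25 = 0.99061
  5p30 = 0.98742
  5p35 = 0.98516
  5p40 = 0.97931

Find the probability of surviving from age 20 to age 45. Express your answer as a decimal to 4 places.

0.9309

25p20 = 0.98641 × 0.99061 × 0.98742 × 0.98516 × 0.97931.
= 0.930870.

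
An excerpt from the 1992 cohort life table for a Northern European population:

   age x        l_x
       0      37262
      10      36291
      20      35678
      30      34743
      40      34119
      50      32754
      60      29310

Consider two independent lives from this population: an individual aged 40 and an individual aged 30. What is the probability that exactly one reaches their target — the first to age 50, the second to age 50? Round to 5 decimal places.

p₁ = l_50/l_40 = 32754/34119 = 0.959993; p₂ = l_50/l_30 = 32754/34743 = 0.942751.
P(exactly one) = p₁(1−p₂) + (1−p₁)p₂ = 0.054959 + 0.037717 = 0.092675.

0.09268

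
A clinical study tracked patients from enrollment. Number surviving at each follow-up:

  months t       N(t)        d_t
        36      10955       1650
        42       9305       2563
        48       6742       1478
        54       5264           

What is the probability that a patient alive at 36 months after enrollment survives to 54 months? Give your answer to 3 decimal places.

0.481

The conditional survival probability is N(54)/N(36) = 5264/10955 = 0.480511.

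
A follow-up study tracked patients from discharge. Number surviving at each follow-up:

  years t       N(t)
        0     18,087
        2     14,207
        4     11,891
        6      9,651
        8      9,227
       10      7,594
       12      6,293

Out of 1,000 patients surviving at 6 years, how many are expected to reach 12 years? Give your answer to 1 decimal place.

652.1

The relevant probability is 6,293/9,651 = 0.652057.
Expected number = 1,000 × 0.652057 = 652.1.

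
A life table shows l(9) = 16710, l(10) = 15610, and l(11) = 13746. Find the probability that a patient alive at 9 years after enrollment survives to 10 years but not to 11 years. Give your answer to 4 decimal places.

This is the probability of reaching 10 but not 11, conditional on being alive at 9: (l(10) − l(11)) / l(9).
= (15610 − 13746) / 16710 = 1864 / 16710 = 0.111550.

0.1115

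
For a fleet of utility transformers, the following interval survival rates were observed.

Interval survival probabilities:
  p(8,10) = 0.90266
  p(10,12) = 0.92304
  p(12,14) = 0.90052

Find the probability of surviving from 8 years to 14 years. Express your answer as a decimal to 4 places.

0.7503

Survival from 8 to 14 is the product of surviving each interval: 0.90266 × 0.92304 × 0.90052.
= 0.750305.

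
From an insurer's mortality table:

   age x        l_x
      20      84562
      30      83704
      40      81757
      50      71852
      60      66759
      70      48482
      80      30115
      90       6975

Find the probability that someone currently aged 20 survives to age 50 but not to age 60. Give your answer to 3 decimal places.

0.060

We want 30|10q20 = (l_50 − l_60)/l_20.
This is the probability of reaching 50 but not 60, conditional on being alive at 20: (l_50 − l_60) / l_20.
= (71852 − 66759) / 84562 = 5093 / 84562 = 0.060228.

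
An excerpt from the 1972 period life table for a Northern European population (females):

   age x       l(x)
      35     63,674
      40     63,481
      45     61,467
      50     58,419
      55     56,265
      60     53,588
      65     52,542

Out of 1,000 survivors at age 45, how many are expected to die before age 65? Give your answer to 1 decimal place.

The relevant probability is 1 − 52,542/61,467 = 0.145200.
Expected number = 1,000 × 0.145200 = 145.2.

145.2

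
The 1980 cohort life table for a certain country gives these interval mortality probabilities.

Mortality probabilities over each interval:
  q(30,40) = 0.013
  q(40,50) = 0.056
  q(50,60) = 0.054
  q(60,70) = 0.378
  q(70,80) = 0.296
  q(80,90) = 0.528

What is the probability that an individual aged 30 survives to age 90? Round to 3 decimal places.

0.182

The overall survival probability is (1 − 0.013) × (1 − 0.056) × (1 − 0.054) × (1 − 0.378) × (1 − 0.296) × (1 − 0.528).
= 0.987 × 0.944 × 0.946 × 0.622 × 0.704 × 0.472 = 0.182174.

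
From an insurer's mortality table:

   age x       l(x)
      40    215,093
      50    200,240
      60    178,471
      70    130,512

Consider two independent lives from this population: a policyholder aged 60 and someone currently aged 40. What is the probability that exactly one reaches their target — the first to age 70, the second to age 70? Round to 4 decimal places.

p₁ = l(70)/l(60) = 130,512/178,471 = 0.731278; p₂ = l(70)/l(40) = 130,512/215,093 = 0.606770.
P(exactly one) = p₁(1−p₂) + (1−p₁)p₂ = 0.287560 + 0.163052 = 0.450613.

0.4506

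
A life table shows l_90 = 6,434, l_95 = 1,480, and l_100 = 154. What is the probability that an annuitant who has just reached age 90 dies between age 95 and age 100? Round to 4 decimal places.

We want 5|5q90 = (l_95 − l_100)/l_90.
This is the probability of reaching 95 but not 100, conditional on being alive at 90: (l_95 − l_100) / l_90.
= (1,480 − 154) / 6,434 = 1,326 / 6,434 = 0.206093.

0.2061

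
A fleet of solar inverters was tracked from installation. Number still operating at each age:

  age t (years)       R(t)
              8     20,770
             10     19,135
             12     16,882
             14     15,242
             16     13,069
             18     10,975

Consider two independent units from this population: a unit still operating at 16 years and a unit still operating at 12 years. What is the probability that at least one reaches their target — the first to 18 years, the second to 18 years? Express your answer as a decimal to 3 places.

p₁ = R(18)/R(16) = 10,975/13,069 = 0.839774; p₂ = R(18)/R(12) = 10,975/16,882 = 0.650101.
P(at least one) = 1 − (1−p₁)(1−p₂) = 1 − 0.160226 × 0.349899 = 0.943937.

0.944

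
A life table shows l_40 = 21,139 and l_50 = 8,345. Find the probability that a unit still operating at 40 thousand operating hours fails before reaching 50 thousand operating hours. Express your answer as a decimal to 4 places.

0.6052

P(fail before 50 | operational at 40) = 1 − l_50/l_40 = 1 − 8,345/21,139 = (12,794)/21,139 = 0.605232.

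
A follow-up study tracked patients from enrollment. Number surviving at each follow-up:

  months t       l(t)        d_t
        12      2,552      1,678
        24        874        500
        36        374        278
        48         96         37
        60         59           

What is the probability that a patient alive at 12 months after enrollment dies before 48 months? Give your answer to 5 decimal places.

P(die before 48 | alive at 12) = 1 − l(48)/l(12) = 1 − 96/2,552 = (2,456)/2,552 = 0.962382.

0.96238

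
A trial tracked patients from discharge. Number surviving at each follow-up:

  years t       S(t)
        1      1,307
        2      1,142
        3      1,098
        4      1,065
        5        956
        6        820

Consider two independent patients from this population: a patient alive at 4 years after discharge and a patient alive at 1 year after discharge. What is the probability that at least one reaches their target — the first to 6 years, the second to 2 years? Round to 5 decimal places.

0.97096

p₁ = S(6)/S(4) = 820/1,065 = 0.769953; p₂ = S(2)/S(1) = 1,142/1,307 = 0.873757.
P(at least one) = 1 − (1−p₁)(1−p₂) = 1 − 0.230047 × 0.126243 = 0.970958.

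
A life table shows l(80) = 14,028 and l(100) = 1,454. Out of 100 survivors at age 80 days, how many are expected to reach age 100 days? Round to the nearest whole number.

The relevant probability is 1,454/14,028 = 0.103650.
Expected number = 100 × 0.103650 = 10.

10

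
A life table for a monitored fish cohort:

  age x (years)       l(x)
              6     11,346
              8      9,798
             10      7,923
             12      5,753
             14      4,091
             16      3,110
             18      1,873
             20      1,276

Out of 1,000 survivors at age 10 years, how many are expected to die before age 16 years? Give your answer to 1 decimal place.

The relevant probability is 1 − 3,110/7,923 = 0.607472.
Expected number = 1,000 × 0.607472 = 607.5.

607.5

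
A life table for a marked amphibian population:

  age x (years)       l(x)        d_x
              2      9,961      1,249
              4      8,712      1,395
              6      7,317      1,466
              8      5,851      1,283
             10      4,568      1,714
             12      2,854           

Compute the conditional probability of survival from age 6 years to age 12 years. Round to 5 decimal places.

The conditional survival probability is l(12)/l(6) = 2,854/7,317 = 0.390051.

0.39005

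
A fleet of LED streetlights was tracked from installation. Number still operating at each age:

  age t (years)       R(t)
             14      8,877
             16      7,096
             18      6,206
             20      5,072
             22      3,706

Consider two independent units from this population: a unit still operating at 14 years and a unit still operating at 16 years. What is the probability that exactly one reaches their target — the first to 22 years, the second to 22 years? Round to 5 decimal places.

0.50367

p₁ = R(22)/R(14) = 3,706/8,877 = 0.417483; p₂ = R(22)/R(16) = 3,706/7,096 = 0.522266.
P(exactly one) = p₁(1−p₂) + (1−p₁)p₂ = 0.199446 + 0.304229 = 0.503675.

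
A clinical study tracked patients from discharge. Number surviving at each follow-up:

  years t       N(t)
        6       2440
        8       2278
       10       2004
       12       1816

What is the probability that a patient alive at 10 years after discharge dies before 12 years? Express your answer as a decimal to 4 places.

0.0938

P(die before 12 | alive at 10) = 1 − N(12)/N(10) = 1 − 1816/2004 = (188)/2004 = 0.093812.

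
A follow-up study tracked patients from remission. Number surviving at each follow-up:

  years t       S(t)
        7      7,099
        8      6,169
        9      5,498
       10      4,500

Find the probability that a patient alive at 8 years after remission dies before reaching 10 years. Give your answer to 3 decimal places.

P(die before 10 | alive at 8) = 1 − S(10)/S(8) = 1 − 4,500/6,169 = (1,669)/6,169 = 0.270546.

0.271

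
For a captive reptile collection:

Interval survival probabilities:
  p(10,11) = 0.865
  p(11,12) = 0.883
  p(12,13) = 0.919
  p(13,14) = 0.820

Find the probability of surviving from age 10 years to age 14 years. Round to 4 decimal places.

0.5756

P(survive 10→14) = 0.865 × 0.883 × 0.919 × 0.820.
= 0.575581.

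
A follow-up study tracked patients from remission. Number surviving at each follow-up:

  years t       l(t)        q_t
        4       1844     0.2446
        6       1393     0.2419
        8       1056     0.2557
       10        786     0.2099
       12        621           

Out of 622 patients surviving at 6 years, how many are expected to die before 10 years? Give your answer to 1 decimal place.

The relevant probability is 1 − 786/1393 = 0.435750.
Expected number = 622 × 0.435750 = 271.0.

271.0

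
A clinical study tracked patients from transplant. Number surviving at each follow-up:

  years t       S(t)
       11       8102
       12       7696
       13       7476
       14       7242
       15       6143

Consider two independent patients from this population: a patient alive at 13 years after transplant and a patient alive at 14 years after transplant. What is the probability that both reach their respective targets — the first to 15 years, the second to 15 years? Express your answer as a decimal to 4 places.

p₁ = S(15)/S(13) = 6143/7476 = 0.821696; p₂ = S(15)/S(14) = 6143/7242 = 0.848246.
P(both) = p₁ × p₂ = 0.821696 × 0.848246 = 0.697000.

0.6970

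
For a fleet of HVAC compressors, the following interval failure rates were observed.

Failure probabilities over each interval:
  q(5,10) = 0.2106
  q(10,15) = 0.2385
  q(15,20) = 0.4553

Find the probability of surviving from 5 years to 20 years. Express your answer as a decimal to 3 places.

P(survive 5→20) = (1 − 0.2106) × (1 − 0.2385) × (1 − 0.4553).
= 0.7894 × 0.7615 × 0.5447 = 0.327434.

0.327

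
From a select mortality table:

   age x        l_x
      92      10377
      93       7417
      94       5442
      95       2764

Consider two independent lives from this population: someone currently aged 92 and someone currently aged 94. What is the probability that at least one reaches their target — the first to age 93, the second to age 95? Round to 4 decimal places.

p₁ = l_93/l_92 = 7417/10377 = 0.714754; p₂ = l_95/l_94 = 2764/5442 = 0.507902.
P(at least one) = 1 − (1−p₁)(1−p₂) = 1 − 0.285246 × 0.492098 = 0.859631.

0.8596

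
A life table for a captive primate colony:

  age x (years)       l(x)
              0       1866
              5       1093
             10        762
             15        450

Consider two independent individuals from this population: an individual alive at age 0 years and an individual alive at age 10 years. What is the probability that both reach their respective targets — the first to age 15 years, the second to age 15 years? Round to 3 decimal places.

p₁ = l(15)/l(0) = 450/1866 = 0.241158; p₂ = l(15)/l(10) = 450/762 = 0.590551.
P(both) = p₁ × p₂ = 0.241158 × 0.590551 = 0.142416.

0.142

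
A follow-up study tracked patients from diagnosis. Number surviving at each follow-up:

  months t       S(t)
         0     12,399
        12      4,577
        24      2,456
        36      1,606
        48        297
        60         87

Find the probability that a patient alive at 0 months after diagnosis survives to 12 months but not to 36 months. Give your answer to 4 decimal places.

0.2396

This is the probability of reaching 12 but not 36, conditional on being alive at 0: (S(12) − S(36)) / S(0).
= (4,577 − 1,606) / 12,399 = 2,971 / 12,399 = 0.239616.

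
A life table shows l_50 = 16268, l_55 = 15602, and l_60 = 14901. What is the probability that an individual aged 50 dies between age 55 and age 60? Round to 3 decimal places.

This is the probability of reaching 55 but not 60, conditional on being alive at 50: (l_55 − l_60) / l_50.
= (15602 − 14901) / 16268 = 701 / 16268 = 0.043091.

0.043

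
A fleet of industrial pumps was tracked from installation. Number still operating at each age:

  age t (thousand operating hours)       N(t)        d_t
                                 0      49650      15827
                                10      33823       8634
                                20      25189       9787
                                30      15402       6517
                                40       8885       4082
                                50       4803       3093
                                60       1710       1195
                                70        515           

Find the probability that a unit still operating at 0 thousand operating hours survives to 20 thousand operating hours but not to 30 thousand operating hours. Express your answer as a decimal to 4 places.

This is the probability of reaching 20 but not 30, conditional on being operational at 0: (N(20) − N(30)) / N(0).
= (25189 − 15402) / 49650 = 9787 / 49650 = 0.197120.

0.1971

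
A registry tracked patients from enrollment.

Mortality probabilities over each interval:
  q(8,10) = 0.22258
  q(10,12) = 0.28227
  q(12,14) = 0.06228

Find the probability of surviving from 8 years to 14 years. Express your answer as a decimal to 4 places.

The overall survival probability is (1 − 0.22258) × (1 − 0.28227) × (1 − 0.06228).
= 0.77742 × 0.71773 × 0.93772 = 0.523227.

0.5232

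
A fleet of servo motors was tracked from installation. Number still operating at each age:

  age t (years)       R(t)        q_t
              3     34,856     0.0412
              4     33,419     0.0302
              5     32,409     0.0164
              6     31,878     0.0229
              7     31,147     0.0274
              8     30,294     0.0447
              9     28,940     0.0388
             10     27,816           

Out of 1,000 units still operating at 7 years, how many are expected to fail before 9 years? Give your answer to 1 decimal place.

The relevant probability is 1 − 28,940/31,147 = 0.070858.
Expected number = 1,000 × 0.070858 = 70.9.

70.9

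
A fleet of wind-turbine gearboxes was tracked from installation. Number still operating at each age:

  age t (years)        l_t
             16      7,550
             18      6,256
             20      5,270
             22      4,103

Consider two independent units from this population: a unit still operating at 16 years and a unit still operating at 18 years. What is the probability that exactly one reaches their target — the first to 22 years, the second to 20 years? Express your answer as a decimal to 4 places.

0.4703

p₁ = l_22/l_16 = 4,103/7,550 = 0.543444; p₂ = l_20/l_18 = 5,270/6,256 = 0.842391.
P(exactly one) = p₁(1−p₂) + (1−p₁)p₂ = 0.085652 + 0.384599 = 0.470250.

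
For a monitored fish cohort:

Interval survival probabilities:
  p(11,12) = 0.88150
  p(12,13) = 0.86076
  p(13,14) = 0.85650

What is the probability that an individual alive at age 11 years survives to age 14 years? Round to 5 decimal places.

0.64988

Chaining the interval survival probabilities: 0.88150 × 0.86076 × 0.85650.
= 0.649878.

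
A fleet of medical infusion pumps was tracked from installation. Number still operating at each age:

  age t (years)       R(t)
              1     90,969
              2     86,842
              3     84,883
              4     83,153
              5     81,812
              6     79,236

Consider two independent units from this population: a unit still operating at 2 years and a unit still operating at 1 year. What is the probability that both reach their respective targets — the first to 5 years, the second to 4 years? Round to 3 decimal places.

p₁ = R(5)/R(2) = 81,812/86,842 = 0.942079; p₂ = R(4)/R(1) = 83,153/90,969 = 0.914081.
P(both) = p₁ × p₂ = 0.942079 × 0.914081 = 0.861137.

0.861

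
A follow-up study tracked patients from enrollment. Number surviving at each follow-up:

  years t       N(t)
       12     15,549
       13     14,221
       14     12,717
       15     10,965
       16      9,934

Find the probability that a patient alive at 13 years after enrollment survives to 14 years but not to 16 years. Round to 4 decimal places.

This is the probability of reaching 14 but not 16, conditional on being alive at 13: (N(14) − N(16)) / N(13).
= (12,717 − 9,934) / 14,221 = 2,783 / 14,221 = 0.195697.

0.1957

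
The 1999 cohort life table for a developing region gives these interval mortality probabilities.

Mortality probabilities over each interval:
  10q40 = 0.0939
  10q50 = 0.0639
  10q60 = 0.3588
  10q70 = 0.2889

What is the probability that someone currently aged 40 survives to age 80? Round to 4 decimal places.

40p40 = (1 − 0.0939) × (1 − 0.0639) × (1 − 0.3588) × (1 − 0.2889).
= 0.9061 × 0.9361 × 0.6412 × 0.7111 = 0.386743.

0.3867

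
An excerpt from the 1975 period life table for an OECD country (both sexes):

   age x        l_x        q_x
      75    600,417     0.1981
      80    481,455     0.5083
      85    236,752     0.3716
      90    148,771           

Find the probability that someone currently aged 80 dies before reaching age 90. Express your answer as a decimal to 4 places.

P(die before 90 | alive at 80) = 1 − l_90/l_80 = 1 − 148,771/481,455 = (332,684)/481,455 = 0.690997.

0.6910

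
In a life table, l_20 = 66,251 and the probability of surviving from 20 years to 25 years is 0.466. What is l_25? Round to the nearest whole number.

30873

l_25 = l_20 × p = 66,251 × 0.466 = 30873.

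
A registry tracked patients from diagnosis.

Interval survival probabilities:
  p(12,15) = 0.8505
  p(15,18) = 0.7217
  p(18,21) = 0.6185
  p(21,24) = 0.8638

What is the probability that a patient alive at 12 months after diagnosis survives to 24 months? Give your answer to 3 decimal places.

Survival from 12 to 24 is the product of surviving each interval: 0.8505 × 0.7217 × 0.6185 × 0.8638.
= 0.327932.

0.328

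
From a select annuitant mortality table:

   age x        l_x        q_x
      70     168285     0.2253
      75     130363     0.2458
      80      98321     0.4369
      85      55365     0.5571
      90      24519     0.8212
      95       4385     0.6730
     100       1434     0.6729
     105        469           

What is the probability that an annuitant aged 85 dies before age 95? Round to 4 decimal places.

P(die before 95 | alive at 85) = 1 − l_95/l_85 = 1 − 4385/55365 = (50980)/55365 = 0.920798.

0.9208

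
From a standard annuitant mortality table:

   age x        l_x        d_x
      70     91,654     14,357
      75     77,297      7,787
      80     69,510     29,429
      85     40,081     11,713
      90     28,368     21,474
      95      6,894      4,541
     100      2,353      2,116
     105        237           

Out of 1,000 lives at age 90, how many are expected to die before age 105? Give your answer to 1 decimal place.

The relevant probability is 1 − 237/28,368 = 0.991646.
Expected number = 1,000 × 0.991646 = 991.6.

991.6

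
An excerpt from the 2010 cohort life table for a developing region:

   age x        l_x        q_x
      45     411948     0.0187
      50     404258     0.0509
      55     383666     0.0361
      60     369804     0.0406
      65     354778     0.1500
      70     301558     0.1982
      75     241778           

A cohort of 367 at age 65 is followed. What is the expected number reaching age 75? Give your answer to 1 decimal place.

The relevant probability is 241778/354778 = 0.681491.
Expected number = 367 × 0.681491 = 250.1.

250.1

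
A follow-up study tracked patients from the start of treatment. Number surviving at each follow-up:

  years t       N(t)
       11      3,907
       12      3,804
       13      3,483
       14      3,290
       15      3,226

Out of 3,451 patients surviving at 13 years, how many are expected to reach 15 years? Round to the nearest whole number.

The relevant probability is 3,226/3,483 = 0.926213.
Expected number = 3,451 × 0.926213 = 3196.

3196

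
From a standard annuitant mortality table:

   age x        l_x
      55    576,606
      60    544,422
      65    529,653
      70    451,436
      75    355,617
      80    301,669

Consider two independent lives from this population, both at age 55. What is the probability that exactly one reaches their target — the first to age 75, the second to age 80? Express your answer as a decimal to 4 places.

0.4946

p₁ = l_75/l_55 = 355,617/576,606 = 0.616742; p₂ = l_80/l_55 = 301,669/576,606 = 0.523180.
P(exactly one) = p₁(1−p₂) + (1−p₁)p₂ = 0.294075 + 0.200513 = 0.494588.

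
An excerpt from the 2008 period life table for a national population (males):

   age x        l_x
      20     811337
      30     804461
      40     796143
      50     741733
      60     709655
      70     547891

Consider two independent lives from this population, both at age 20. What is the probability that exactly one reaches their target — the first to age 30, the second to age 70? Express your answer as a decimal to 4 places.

0.3277

p₁ = l_30/l_20 = 804461/811337 = 0.991525; p₂ = l_70/l_20 = 547891/811337 = 0.675294.
P(exactly one) = p₁(1−p₂) + (1−p₁)p₂ = 0.321954 + 0.005723 = 0.327677.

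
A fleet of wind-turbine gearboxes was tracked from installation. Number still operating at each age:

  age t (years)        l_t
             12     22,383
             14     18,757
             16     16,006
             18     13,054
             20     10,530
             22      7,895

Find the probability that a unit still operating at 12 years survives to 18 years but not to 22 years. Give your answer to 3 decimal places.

This is the probability of reaching 18 but not 22, conditional on being operational at 12: (l_18 − l_22) / l_12.
= (13,054 − 7,895) / 22,383 = 5,159 / 22,383 = 0.230487.

0.230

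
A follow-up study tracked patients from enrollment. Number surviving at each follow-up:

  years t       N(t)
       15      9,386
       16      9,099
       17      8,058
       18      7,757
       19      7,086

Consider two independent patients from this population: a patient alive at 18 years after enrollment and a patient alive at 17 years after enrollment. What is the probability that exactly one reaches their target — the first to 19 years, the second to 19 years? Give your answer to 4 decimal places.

0.1863

p₁ = N(19)/N(18) = 7,086/7,757 = 0.913497; p₂ = N(19)/N(17) = 7,086/8,058 = 0.879375.
P(exactly one) = p₁(1−p₂) + (1−p₁)p₂ = 0.110191 + 0.076069 = 0.186259.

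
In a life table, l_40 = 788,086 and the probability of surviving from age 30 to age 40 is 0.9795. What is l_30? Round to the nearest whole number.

l_30 = l_40 / p = 788,086 / 0.9795 = 804580.

804580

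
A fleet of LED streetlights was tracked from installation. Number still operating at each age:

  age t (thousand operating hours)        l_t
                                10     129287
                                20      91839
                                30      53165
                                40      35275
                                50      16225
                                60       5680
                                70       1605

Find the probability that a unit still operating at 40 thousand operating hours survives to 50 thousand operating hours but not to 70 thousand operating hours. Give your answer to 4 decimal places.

This is the probability of reaching 50 but not 70, conditional on being operational at 40: (l_50 − l_70) / l_40.
= (16225 − 1605) / 35275 = 14620 / 35275 = 0.414458.

0.4145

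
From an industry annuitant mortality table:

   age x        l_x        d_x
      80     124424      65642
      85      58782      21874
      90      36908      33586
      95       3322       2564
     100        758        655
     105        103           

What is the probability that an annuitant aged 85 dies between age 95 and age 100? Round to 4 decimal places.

We want 10|5q85 = (l_95 − l_100)/l_85.
This is the probability of reaching 95 but not 100, conditional on being alive at 85: (l_95 − l_100) / l_85.
= (3322 − 758) / 58782 = 2564 / 58782 = 0.043619.

0.0436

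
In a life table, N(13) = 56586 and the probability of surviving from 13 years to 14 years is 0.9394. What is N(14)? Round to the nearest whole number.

N(14) = N(13) × p = 56586 × 0.9394 = 53157.

53157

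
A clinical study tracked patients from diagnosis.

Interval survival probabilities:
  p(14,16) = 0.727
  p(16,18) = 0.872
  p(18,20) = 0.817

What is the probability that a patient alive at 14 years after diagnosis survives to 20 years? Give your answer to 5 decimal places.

0.51793

Chaining the interval survival probabilities: 0.727 × 0.872 × 0.817.
= 0.517932.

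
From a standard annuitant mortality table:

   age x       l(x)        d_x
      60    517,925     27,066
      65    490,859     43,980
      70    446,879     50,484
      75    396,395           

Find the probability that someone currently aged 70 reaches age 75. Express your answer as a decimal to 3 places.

0.887

The conditional survival probability is l(75)/l(70) = 396,395/446,879 = 0.887030.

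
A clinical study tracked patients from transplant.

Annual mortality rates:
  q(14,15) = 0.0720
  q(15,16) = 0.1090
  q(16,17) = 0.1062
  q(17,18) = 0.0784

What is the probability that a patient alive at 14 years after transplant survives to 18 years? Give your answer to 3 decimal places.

Chaining the interval survival probabilities: (1 − 0.0720) × (1 − 0.1090) × (1 − 0.1062) × (1 − 0.0784).
= 0.9280 × 0.8910 × 0.8938 × 0.9216 = 0.681096.

0.681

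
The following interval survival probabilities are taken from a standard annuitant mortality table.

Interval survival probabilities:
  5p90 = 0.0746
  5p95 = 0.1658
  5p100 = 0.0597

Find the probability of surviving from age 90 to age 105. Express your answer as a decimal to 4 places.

0.0007

The overall survival probability is 0.0746 × 0.1658 × 0.0597.
= 0.000738.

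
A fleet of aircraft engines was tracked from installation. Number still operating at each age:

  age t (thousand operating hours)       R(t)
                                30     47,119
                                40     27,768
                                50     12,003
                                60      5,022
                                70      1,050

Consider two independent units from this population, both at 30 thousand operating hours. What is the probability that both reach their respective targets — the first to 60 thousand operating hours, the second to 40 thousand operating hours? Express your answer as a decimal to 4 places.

p₁ = R(60)/R(30) = 5,022/47,119 = 0.106581; p₂ = R(40)/R(30) = 27,768/47,119 = 0.589316.
P(both) = p₁ × p₂ = 0.106581 × 0.589316 = 0.062810.

0.0628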